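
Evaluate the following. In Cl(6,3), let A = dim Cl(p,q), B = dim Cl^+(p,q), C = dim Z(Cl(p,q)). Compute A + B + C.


n = 6 + 3 = 9
Total dim = 2^9 = 512
Even subalgebra dim = 2^8 = 256
n is odd, so center dim = 2
Sum = 512 + 256 + 2 = 770


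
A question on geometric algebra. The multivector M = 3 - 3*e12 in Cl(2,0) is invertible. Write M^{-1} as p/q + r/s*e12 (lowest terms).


M = 3 - 3*e12, where e12^2 = -1.
Since M commutes with its reverse ~M = a - b*e12, M * ~M = a^2 - b^2*e12^2 = a^2 + b^2.
So M^{-1} = ~M / (a^2 + b^2) = (a - b*e12)/(a^2 + b^2).
a^2 + b^2 = 9 + 9 = 18
Scalar part = 3/18 = 1/6
Bivector coeff = 3/18 = 1/6
M^{-1} = 1/6 + 1/6*e12


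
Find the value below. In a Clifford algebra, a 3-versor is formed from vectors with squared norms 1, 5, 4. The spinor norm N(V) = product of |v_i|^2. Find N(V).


Spinor norm N(V) = |v1|^2 * |v2|^2 * ... * |v3|^2
= 1 * 5 * 4
Running product: 1, 5, 20
N(V) = 20


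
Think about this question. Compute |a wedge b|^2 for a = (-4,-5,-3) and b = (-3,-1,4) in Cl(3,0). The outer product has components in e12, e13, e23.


a wedge b = (a1*b2 - a2*b1)*e12 + (a1*b3 - a3*b1)*e13 + (a2*b3 - a3*b2)*e23
e12 coeff: (-4)*(-1) - (-5)*(-3) = 4 - 15 = -11
e13 coeff: (-4)*4 - (-3)*(-3) = -16 - 9 = -25
e23 coeff: (-5)*4 - (-3)*(-1) = -20 - 3 = -23
|a wedge b|^2 = (-11)^2 + (-25)^2 + (-23)^2
= 121 + 625 + 529
= 1275


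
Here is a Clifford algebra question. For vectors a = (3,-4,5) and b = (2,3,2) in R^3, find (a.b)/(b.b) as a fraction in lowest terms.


Projection coefficient = (a . b) / (b . b)
a . b = 3*2 + (-4)*3 + 5*2
= 6 + (-12) + 10 = 4
b . b = 2^2 + 3^2 + 2^2
= 4 + 9 + 4 = 17
Coefficient = 4/17
In lowest terms: 4/17


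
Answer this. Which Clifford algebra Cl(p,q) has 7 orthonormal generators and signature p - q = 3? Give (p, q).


We need p + q = 7 and p - q = 3.
Adding: 2p = 7 + 3 = 10, so p = 5.
Then q = 7 - 5 = 2.
(p, q) = (5, 2)


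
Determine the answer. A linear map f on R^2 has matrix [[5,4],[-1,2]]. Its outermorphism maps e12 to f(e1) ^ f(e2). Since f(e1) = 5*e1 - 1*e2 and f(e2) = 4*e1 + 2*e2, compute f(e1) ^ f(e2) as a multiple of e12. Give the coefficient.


The outermorphism of a linear map f sends e1^e2 to f(e1)^f(e2).
f(e1) = 5*e1 - 1*e2
f(e2) = 4*e1 + 2*e2
f(e1) ^ f(e2) = (5*e1 - 1*e2) ^ (4*e1 + 2*e2)
= 5*2*e12 + (-1)*4*e21
= (10 - (-4))*e12
= 14*e12
Coefficient = 14


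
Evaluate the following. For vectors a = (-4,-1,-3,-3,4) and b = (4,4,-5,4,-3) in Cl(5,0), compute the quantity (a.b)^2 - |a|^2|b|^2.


a . b = (-4)*4 + (-1)*4 + (-3)*(-5) + (-3)*4 + 4*(-3)
= -16 + (-4) + 15 + (-12) + (-12) = -29
|a|^2 = (-4)^2 + (-1)^2 + (-3)^2 + (-3)^2 + 4^2 = 51
|b|^2 = 4^2 + 4^2 + (-5)^2 + 4^2 + (-3)^2 = 82
(a.b)^2 = (-29)^2 = 841
|a|^2 * |b|^2 = 51 * 82 = 4182
Result = 841 - 4182 = -3341


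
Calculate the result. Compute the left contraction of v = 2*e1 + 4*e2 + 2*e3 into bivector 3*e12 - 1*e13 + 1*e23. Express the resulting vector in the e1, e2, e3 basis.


Left contraction v _| B = <vB>_1 (grade-1 part of the geometric product vB).
Using e1_|e12 = e2, e2_|e12 = -e1, e1_|e13 = e3, e3_|e13 = -e1, e2_|e23 = e3, e3_|e23 = -e2:
e1 coeff: -v2*b12 - v3*b13 = -(4)*(3) - (2)*(-1) = -10
e2 coeff: v1*b12 - v3*b23 = (2)*(3) - (2)*(1) = 4
e3 coeff: v1*b13 + v2*b23 = (2)*(-1) + (4)*(1) = 2
v _| B = -10*e1 + 4*e2 + 2*e3


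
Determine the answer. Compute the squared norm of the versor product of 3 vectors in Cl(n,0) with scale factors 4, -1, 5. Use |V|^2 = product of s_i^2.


Each vector v_i has |v_i|^2 = s_i^2
Squared scales: 4^2 = 16, (-1)^2 = 1, 5^2 = 25
|V|^2 = 16 * 1 * 25
= 400


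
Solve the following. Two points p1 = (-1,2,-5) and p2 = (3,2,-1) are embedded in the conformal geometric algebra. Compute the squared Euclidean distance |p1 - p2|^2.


p1 - p2 = (-4, 0, -4)
|p1 - p2|^2 = (-4)^2 + 0^2 + (-4)^2
= 16 + 0 + 16
= 32


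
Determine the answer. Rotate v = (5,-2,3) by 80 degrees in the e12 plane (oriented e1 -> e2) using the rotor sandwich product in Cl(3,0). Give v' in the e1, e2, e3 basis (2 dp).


Rotor R = cos(40deg) - sin(40deg)*e12
Rotation angle theta = 2 * 40 = 80 degrees in the e12 plane (e1 -> e2).
The component perpendicular to the plane (e3) is invariant: v'_3 = v3 = 3.00
cos(80deg) = 0.1736, sin(80deg) = 0.9848
v'_1 = v1*cos(theta) - v2*sin(theta) = 5*0.1736 - (-2)*0.9848 = 2.84
v'_2 = v1*sin(theta) + v2*cos(theta) = 5*0.9848 + (-2)*0.1736 = 4.58
v' = 2.84*e1 + 4.58*e2 + 3.00*e3


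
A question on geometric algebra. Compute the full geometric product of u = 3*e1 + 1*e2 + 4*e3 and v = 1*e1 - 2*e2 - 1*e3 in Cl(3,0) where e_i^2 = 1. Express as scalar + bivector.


In Cl(3,0): e_i^2 = 1, e_ie_j = -e_je_i for i != j.
Scalar part = u . v = 3*1 + 1*(-2) + 4*(-1)
= 3 + (-2) + (-4) = -3
e12 coeff = 3*(-2) - 1*1 = -6 - 1 = -7
e13 coeff = 3*(-1) - 4*1 = -3 - 4 = -7
e23 coeff = 1*(-1) - 4*(-2) = -1 - (-8) = 7
uv = -3 - 7*e12 - 7*e13 + 7*e23


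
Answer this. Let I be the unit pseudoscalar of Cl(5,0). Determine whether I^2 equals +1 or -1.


The pseudoscalar I = e1...e_n (product of all n generators) of Cl(p,q) satisfies I^2 = (-1)^(q + n(n-1)/2).
p = 5, q = 0, n = p + q = 5
n(n-1)/2 = 5 * 4 / 2 = 10
Exponent = q + n(n-1)/2 = 0 + 10 = 10
I^2 = (-1)^10 = +1


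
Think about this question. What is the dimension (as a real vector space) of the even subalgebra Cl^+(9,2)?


Even subalgebra dimension = 2^(n-1)
n = 9 + 2 = 11
2^(11 - 1) = 2^10 = 1024
Verification: sum of C(11,k) for even k = 1 + 55 + 330 + 462 + 165 + 11 = 1024
Result = 1024


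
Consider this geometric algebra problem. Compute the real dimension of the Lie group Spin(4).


Spin(n) double-covers SO(n); both have Lie algebra so(n) of dimension n(n-1)/2.
n = 4
n(n-1) = 4 * 3 = 12
dim Spin(4) = 12/2 = 6


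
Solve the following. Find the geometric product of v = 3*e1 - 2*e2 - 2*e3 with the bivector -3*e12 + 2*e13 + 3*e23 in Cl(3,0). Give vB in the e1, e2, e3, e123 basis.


vB has grade-1 (vector) and grade-3 (trivector) parts: vB = (v _| B) + (v ^ B).
Vector part <vB>_1:
  e1: -v2*b12 - v3*b13 = -(-2)*(-3) - (-2)*(2) = -2
  e2: v1*b12 - v3*b23 = (3)*(-3) - (-2)*(3) = -3
  e3: v1*b13 + v2*b23 = (3)*(2) + (-2)*(3) = 0
Trivector part <vB>_3:
  e123: v1*b23 - v2*b13 + v3*b12 = (3)*(3) - (-2)*(2) + (-2)*(-3) = 19
vB = -2*e1 - 3*e2 + 0*e3 + 19*e123


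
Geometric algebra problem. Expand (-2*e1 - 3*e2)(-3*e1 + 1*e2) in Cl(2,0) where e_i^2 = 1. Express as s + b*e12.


Expand: (-2*e1 - 3*e2)(-3*e1 + 1*e2)
= (-2)*(-3)*e1e1 + (-2)*1*e1e2 + (-3)*(-3)*e2e1 + (-3)*1*e2e2
Using e1^2 = e2^2 = 1, e2e1 = -e1e2:
Scalar part s = (-2)*(-3) + (-3)*1 = 6 + (-3) = 3
Bivector part b = (-2)*1 - (-3)*(-3) = -2 - 9 = -11
uv = 3 - 11*e12


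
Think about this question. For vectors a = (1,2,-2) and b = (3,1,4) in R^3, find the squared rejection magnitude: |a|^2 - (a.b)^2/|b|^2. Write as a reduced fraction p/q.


|a|^2 = 1^2 + 2^2 + (-2)^2 = 9
|b|^2 = 3^2 + 1^2 + 4^2 = 26
a . b = 1*3 + 2*1 + (-2)*4 = -3
(a.b)^2 = (-3)^2 = 9
|rej|^2 = 9 - 9/26
= (234 - 9)/26
= 225/26
In lowest terms: 225/26


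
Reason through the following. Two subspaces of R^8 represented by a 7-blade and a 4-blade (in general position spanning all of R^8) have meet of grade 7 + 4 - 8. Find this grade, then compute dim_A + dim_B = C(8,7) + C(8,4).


Meet grade = grade(A) + grade(B) - n
= 7 + 4 - 8 = 3
C(8,7) = 8
C(8,4) = 70
dim_A + dim_B = 8 + 70 = 78


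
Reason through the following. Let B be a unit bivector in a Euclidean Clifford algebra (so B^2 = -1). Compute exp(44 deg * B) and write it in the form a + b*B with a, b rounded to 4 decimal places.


For a unit bivector B with B^2 = -1, the exponential series gives
e^(theta*B) = cos(theta) + sin(theta)*B (the GA analogue of Euler's formula).
theta = 44 degrees = 0.767945 rad
cos(44 deg) = 0.7193
sin(44 deg) = 0.6947
exp(theta*B) = 0.7193 + 0.6947*B


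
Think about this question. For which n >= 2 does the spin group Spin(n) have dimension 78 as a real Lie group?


dim Spin(n) = dim so(n) = n(n-1)/2.
Solve n(n-1)/2 = 78, i.e. n^2 - n - 156 = 0.
Discriminant = 1 + 8*78 = 625
n = (1 + sqrt(625))/2 = (1 + 25)/2 = 13


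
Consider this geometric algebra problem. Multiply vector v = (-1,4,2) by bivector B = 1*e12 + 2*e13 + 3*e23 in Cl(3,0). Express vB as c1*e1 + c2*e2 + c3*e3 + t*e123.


vB has grade-1 (vector) and grade-3 (trivector) parts: vB = (v _| B) + (v ^ B).
Vector part <vB>_1:
  e1: -v2*b12 - v3*b13 = -(4)*(1) - (2)*(2) = -8
  e2: v1*b12 - v3*b23 = (-1)*(1) - (2)*(3) = -7
  e3: v1*b13 + v2*b23 = (-1)*(2) + (4)*(3) = 10
Trivector part <vB>_3:
  e123: v1*b23 - v2*b13 + v3*b12 = (-1)*(3) - (4)*(2) + (2)*(1) = -9
vB = -8*e1 - 7*e2 + 10*e3 - 9*e123


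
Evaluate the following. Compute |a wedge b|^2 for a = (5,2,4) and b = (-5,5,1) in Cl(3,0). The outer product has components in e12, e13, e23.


a wedge b = (a1*b2 - a2*b1)*e12 + (a1*b3 - a3*b1)*e13 + (a2*b3 - a3*b2)*e23
e12 coeff: 5*5 - 2*(-5) = 25 - (-10) = 35
e13 coeff: 5*1 - 4*(-5) = 5 - (-20) = 25
e23 coeff: 2*1 - 4*5 = 2 - 20 = -18
|a wedge b|^2 = 35^2 + 25^2 + (-18)^2
= 1225 + 625 + 324
= 2174


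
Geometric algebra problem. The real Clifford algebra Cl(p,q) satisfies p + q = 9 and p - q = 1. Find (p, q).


We need p + q = 9 and p - q = 1.
Adding: 2p = 9 + 1 = 10, so p = 5.
Then q = 9 - 5 = 4.
(p, q) = (5, 4)


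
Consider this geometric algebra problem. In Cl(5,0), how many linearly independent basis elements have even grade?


Even subalgebra dimension = 2^(n-1)
n = 5 + 0 = 5
2^(5 - 1) = 2^4 = 16
Verification: sum of C(5,k) for even k = 1 + 10 + 5 = 16
Result = 16


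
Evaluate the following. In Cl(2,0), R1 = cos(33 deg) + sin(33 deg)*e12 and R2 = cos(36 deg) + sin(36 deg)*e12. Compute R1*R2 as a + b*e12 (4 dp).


Same-plane rotors commute and their half-angles add:
R1*R2 = cos(a1 + a2) + sin(a1 + a2)*e12.
a1 + a2 = 33 + 36 = 69 deg
cos(69 deg) = 0.3584
sin(69 deg) = 0.9336
R1*R2 = 0.3584 + 0.9336*e12


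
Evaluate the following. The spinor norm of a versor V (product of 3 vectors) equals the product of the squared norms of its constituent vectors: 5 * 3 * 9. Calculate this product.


Spinor norm N(V) = |v1|^2 * |v2|^2 * ... * |v3|^2
= 5 * 3 * 9
Running product: 5, 15, 135
N(V) = 135


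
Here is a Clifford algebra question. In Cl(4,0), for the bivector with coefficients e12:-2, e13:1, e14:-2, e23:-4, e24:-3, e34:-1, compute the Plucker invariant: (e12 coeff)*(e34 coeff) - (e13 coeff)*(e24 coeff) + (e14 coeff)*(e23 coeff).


Plucker relation: af - be + cd
a*f = (-2)*(-1) = 2
b*e = 1*(-3) = -3
c*d = (-2)*(-4) = 8
af - be + cd = 2 - (-3) + 8
= 13


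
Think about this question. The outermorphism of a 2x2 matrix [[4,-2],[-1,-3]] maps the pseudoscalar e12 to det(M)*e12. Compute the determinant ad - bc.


The outermorphism of a linear map f sends e1^e2 to f(e1)^f(e2).
f(e1) = 4*e1 - 1*e2
f(e2) = -2*e1 - 3*e2
f(e1) ^ f(e2) = (4*e1 - 1*e2) ^ (-2*e1 - 3*e2)
= 4*(-3)*e12 + (-1)*(-2)*e21
= (-12 - 2)*e12
= -14*e12
Coefficient = -14


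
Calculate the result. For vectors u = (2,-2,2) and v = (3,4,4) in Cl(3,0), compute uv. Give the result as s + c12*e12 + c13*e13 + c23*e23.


In Cl(3,0): e_i^2 = 1, e_ie_j = -e_je_i for i != j.
Scalar part = u . v = 2*3 + (-2)*4 + 2*4
= 6 + (-8) + 8 = 6
e12 coeff = 2*4 - (-2)*3 = 8 - (-6) = 14
e13 coeff = 2*4 - 2*3 = 8 - 6 = 2
e23 coeff = (-2)*4 - 2*4 = -8 - 8 = -16
uv = 6 + 14*e12 + 2*e13 - 16*e23


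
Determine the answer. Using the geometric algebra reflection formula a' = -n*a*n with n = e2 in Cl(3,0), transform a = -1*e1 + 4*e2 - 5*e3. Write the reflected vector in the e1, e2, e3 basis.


Reflection formula: a' = -n*a*n, with n = e2 (unit vector, n^2 = 1).
For reflection through hyperplane perp to e2:
The component along e2 flips sign, others stay.
a = (-1, 4, -5)
a' = (-1, -4, -5)
a' = -1*e1 - 4*e2 - 5*e3


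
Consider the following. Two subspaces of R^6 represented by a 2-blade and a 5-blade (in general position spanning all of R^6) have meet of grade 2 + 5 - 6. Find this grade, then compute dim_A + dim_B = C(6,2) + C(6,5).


Meet grade = grade(A) + grade(B) - n
= 2 + 5 - 6 = 1
C(6,2) = 15
C(6,5) = 6
dim_A + dim_B = 15 + 6 = 21


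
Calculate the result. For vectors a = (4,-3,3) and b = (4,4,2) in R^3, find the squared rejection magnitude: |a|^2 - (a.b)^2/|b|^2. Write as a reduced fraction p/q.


|a|^2 = 4^2 + (-3)^2 + 3^2 = 34
|b|^2 = 4^2 + 4^2 + 2^2 = 36
a . b = 4*4 + (-3)*4 + 3*2 = 10
(a.b)^2 = 10^2 = 100
|rej|^2 = 34 - 100/36
= (1224 - 100)/36
= 1124/36
In lowest terms: 281/9


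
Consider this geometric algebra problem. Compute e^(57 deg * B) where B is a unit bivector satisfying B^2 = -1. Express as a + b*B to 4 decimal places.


For a unit bivector B with B^2 = -1, the exponential series gives
e^(theta*B) = cos(theta) + sin(theta)*B (the GA analogue of Euler's formula).
theta = 57 degrees = 0.994838 rad
cos(57 deg) = 0.5446
sin(57 deg) = 0.8387
exp(theta*B) = 0.5446 + 0.8387*B


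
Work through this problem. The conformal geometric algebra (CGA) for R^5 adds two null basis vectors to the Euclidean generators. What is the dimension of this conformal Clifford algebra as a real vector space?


The conformal model of R^5 uses Cl(6,1): the 5 Euclidean generators plus two extra orthogonal generators e+ (e+^2 = +1) and e- (e-^2 = -1), from which the null vectors e0, einf are built.
Number of generators m = 5 + 2 = 7.
dim Cl(p,q) = 2^m = 2^7 = 128


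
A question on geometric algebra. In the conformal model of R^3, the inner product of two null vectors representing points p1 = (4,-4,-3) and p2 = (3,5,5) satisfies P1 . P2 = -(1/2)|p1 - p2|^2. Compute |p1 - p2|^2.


p1 - p2 = (1, -9, -8)
|p1 - p2|^2 = 1^2 + (-9)^2 + (-8)^2
= 1 + 81 + 64
= 146


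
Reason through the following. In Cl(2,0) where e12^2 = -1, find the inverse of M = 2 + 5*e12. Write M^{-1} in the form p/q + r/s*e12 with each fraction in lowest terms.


M = 2 + 5*e12, where e12^2 = -1.
Since M commutes with its reverse ~M = a - b*e12, M * ~M = a^2 - b^2*e12^2 = a^2 + b^2.
So M^{-1} = ~M / (a^2 + b^2) = (a - b*e12)/(a^2 + b^2).
a^2 + b^2 = 4 + 25 = 29
Scalar part = 2/29 = 2/29
Bivector coeff = -5/29 = -5/29
M^{-1} = 2/29 - 5/29*e12


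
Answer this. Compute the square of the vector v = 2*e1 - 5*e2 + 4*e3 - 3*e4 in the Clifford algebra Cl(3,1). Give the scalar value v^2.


v^2 = sum of c_i^2 * e_i^2
Positive signature terms (e_i^2 = +1): 2^2 + (-5)^2 + 4^2 = 45
Negative signature terms (e_j^2 = -1): (-3)^2 = 9
v^2 = 45 - 9 = 36


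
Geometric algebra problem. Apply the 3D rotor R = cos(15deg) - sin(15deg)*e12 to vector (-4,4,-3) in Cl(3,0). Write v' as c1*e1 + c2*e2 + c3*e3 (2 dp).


Rotor R = cos(15deg) - sin(15deg)*e12
Rotation angle theta = 2 * 15 = 30 degrees in the e12 plane (e1 -> e2).
The component perpendicular to the plane (e3) is invariant: v'_3 = v3 = -3.00
cos(30deg) = 0.8660, sin(30deg) = 0.5000
v'_1 = v1*cos(theta) - v2*sin(theta) = -4*0.8660 - 4*0.5000 = -5.46
v'_2 = v1*sin(theta) + v2*cos(theta) = -4*0.5000 + 4*0.8660 = 1.46
v' = -5.46*e1 + 1.46*e2 - 3.00*e3


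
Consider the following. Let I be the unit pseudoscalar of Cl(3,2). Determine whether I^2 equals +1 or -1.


The pseudoscalar I = e1...e_n (product of all n generators) of Cl(p,q) satisfies I^2 = (-1)^(q + n(n-1)/2).
p = 3, q = 2, n = p + q = 5
n(n-1)/2 = 5 * 4 / 2 = 10
Exponent = q + n(n-1)/2 = 2 + 10 = 12
I^2 = (-1)^12 = +1


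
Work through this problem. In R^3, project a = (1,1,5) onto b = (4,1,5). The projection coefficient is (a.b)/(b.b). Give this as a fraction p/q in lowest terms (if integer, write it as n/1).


Projection coefficient = (a . b) / (b . b)
a . b = 1*4 + 1*1 + 5*5
= 4 + 1 + 25 = 30
b . b = 4^2 + 1^2 + 5^2
= 16 + 1 + 25 = 42
Coefficient = 30/42
In lowest terms: 5/7


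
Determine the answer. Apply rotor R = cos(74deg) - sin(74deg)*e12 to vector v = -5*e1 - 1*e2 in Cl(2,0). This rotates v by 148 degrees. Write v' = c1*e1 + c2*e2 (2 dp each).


Rotor R = cos(74deg) - sin(74deg)*e12
Rotation angle theta = 2 * 74 = 148 degrees
v' = R*v*~R rotates v by theta.
cos(148deg) = -0.8480, sin(148deg) = 0.5299
v'_1 = -5*cos(148deg) - (-1)*sin(148deg)
= -5*(-0.8480) - (-1)*0.5299
= 4.77
v'_2 = -5*sin(148deg) + (-1)*cos(148deg)
= -5*0.5299 + (-1)*(-0.8480)
= -1.80
v' = 4.77*e1 - 1.80*e2


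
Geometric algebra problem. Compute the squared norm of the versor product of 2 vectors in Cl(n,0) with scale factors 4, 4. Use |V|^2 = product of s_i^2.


Each vector v_i has |v_i|^2 = s_i^2
Squared scales: 4^2 = 16, 4^2 = 16
|V|^2 = 16 * 16
= 256


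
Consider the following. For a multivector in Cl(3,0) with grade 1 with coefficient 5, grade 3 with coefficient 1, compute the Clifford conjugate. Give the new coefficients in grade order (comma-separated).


Clifford conjugate sign for grade k: (-1)^(k(k+1)/2)
Grade 1: (-1)^(1*2/2) = (-1)^1 = -1, coeff 5 -> -5
Grade 3: (-1)^(3*4/2) = (-1)^6 = 1, coeff 1 -> 1
Conjugated coefficients: -5, 1


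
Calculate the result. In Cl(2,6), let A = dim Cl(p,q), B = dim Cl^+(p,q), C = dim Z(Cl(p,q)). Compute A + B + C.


n = 2 + 6 = 8
Total dim = 2^8 = 256
Even subalgebra dim = 2^7 = 128
n is even, so center dim = 1
Sum = 256 + 128 + 1 = 385


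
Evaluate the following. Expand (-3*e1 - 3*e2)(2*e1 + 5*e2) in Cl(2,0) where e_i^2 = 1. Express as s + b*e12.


Expand: (-3*e1 - 3*e2)(2*e1 + 5*e2)
= (-3)*2*e1e1 + (-3)*5*e1e2 + (-3)*2*e2e1 + (-3)*5*e2e2
Using e1^2 = e2^2 = 1, e2e1 = -e1e2:
Scalar part s = (-3)*2 + (-3)*5 = -6 + (-15) = -21
Bivector part b = (-3)*5 - (-3)*2 = -15 - (-6) = -9
uv = -21 - 9*e12


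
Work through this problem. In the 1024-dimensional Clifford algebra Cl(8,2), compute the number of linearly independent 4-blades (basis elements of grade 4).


Number of grade-k basis blades in Cl(p,q) with n = p + q is C(n, k).
n = 8 + 2 = 10
C(10, 4) = 10! / (4! * 6!)
= 3628800 / (24 * 720)
= 210


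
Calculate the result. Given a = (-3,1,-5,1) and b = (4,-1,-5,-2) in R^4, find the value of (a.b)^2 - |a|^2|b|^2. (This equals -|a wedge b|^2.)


a . b = (-3)*4 + 1*(-1) + (-5)*(-5) + 1*(-2)
= -12 + (-1) + 25 + (-2) = 10
|a|^2 = (-3)^2 + 1^2 + (-5)^2 + 1^2 = 36
|b|^2 = 4^2 + (-1)^2 + (-5)^2 + (-2)^2 = 46
(a.b)^2 = 10^2 = 100
|a|^2 * |b|^2 = 36 * 46 = 1656
Result = 100 - 1656 = -1556


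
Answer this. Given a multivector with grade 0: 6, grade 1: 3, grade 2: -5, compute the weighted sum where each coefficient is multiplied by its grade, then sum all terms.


Grade-weighted sum = sum of grade_k * coefficient_k
0*6 = 0
1*3 = 3
2*(-5) = -10
Total = 0 + 3 + (-10) = -7


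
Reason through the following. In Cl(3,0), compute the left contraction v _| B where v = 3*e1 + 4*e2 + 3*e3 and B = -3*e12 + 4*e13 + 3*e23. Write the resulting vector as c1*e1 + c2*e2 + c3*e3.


Left contraction v _| B = <vB>_1 (grade-1 part of the geometric product vB).
Using e1_|e12 = e2, e2_|e12 = -e1, e1_|e13 = e3, e3_|e13 = -e1, e2_|e23 = e3, e3_|e23 = -e2:
e1 coeff: -v2*b12 - v3*b13 = -(4)*(-3) - (3)*(4) = 0
e2 coeff: v1*b12 - v3*b23 = (3)*(-3) - (3)*(3) = -18
e3 coeff: v1*b13 + v2*b23 = (3)*(4) + (4)*(3) = 24
v _| B = 0*e1 - 18*e2 + 24*e3


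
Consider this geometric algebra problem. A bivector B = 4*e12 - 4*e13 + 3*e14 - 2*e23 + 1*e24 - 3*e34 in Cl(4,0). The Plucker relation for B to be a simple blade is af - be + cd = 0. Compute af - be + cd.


Plucker relation: af - be + cd
a*f = 4*(-3) = -12
b*e = (-4)*1 = -4
c*d = 3*(-2) = -6
af - be + cd = -12 - (-4) + (-6)
= -14


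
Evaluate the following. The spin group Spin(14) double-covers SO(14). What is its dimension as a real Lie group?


Spin(n) double-covers SO(n); both have Lie algebra so(n) of dimension n(n-1)/2.
n = 14
n(n-1) = 14 * 13 = 182
dim Spin(14) = 182/2 = 91


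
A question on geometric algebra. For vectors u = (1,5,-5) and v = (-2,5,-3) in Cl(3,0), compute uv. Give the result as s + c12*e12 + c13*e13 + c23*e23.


In Cl(3,0): e_i^2 = 1, e_ie_j = -e_je_i for i != j.
Scalar part = u . v = 1*(-2) + 5*5 + (-5)*(-3)
= -2 + 25 + 15 = 38
e12 coeff = 1*5 - 5*(-2) = 5 - (-10) = 15
e13 coeff = 1*(-3) - (-5)*(-2) = -3 - 10 = -13
e23 coeff = 5*(-3) - (-5)*5 = -15 - (-25) = 10
uv = 38 + 15*e12 - 13*e13 + 10*e23


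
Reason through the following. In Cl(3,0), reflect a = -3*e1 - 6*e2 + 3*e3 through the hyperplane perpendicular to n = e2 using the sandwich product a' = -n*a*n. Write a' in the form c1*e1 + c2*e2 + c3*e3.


Reflection formula: a' = -n*a*n, with n = e2 (unit vector, n^2 = 1).
For reflection through hyperplane perp to e2:
The component along e2 flips sign, others stay.
a = (-3, -6, 3)
a' = (-3, 6, 3)
a' = -3*e1 + 6*e2 + 3*e3


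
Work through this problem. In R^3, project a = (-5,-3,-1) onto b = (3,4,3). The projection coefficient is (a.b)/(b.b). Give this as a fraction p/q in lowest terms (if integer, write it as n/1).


Projection coefficient = (a . b) / (b . b)
a . b = (-5)*3 + (-3)*4 + (-1)*3
= -15 + (-12) + (-3) = -30
b . b = 3^2 + 4^2 + 3^2
= 9 + 16 + 9 = 34
Coefficient = -30/34
In lowest terms: -15/17


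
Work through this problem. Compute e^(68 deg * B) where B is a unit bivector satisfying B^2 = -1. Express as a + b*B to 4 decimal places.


For a unit bivector B with B^2 = -1, the exponential series gives
e^(theta*B) = cos(theta) + sin(theta)*B (the GA analogue of Euler's formula).
theta = 68 degrees = 1.186824 rad
cos(68 deg) = 0.3746
sin(68 deg) = 0.9272
exp(theta*B) = 0.3746 + 0.9272*B


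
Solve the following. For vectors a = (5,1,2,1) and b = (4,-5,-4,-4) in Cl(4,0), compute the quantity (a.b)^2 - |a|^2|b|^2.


a . b = 5*4 + 1*(-5) + 2*(-4) + 1*(-4)
= 20 + (-5) + (-8) + (-4) = 3
|a|^2 = 5^2 + 1^2 + 2^2 + 1^2 = 31
|b|^2 = 4^2 + (-5)^2 + (-4)^2 + (-4)^2 = 73
(a.b)^2 = 3^2 = 9
|a|^2 * |b|^2 = 31 * 73 = 2263
Result = 9 - 2263 = -2254


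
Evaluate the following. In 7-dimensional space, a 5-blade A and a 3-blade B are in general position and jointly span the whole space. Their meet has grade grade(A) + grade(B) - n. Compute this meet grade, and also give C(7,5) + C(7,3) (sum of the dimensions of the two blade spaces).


Meet grade = grade(A) + grade(B) - n
= 5 + 3 - 7 = 1
C(7,5) = 21
C(7,3) = 35
dim_A + dim_B = 21 + 35 = 56


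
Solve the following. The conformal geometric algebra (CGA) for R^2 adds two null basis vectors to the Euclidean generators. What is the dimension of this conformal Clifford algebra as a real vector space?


The conformal model of R^2 uses Cl(3,1): the 2 Euclidean generators plus two extra orthogonal generators e+ (e+^2 = +1) and e- (e-^2 = -1), from which the null vectors e0, einf are built.
Number of generators m = 2 + 2 = 4.
dim Cl(p,q) = 2^m = 2^4 = 16


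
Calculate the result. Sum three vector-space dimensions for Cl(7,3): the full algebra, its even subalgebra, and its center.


n = 7 + 3 = 10
Total dim = 2^10 = 1024
Even subalgebra dim = 2^9 = 512
n is even, so center dim = 1
Sum = 1024 + 512 + 1 = 1537


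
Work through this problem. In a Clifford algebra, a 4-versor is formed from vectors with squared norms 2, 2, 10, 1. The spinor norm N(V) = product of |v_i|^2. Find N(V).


Spinor norm N(V) = |v1|^2 * |v2|^2 * ... * |v4|^2
= 2 * 2 * 10 * 1
Running product: 2, 4, 40, 40
N(V) = 40


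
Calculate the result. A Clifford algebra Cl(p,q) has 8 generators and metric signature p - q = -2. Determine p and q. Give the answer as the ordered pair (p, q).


We need p + q = 8 and p - q = -2.
Adding: 2p = 8 + (-2) = 6, so p = 3.
Then q = 8 - 3 = 5.
(p, q) = (3, 5)


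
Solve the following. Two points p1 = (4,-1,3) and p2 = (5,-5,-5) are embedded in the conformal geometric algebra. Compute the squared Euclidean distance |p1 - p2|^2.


p1 - p2 = (-1, 4, 8)
|p1 - p2|^2 = (-1)^2 + 4^2 + 8^2
= 1 + 16 + 64
= 81


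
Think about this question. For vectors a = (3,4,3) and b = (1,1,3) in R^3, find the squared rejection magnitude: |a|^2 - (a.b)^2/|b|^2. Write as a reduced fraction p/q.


|a|^2 = 3^2 + 4^2 + 3^2 = 34
|b|^2 = 1^2 + 1^2 + 3^2 = 11
a . b = 3*1 + 4*1 + 3*3 = 16
(a.b)^2 = 16^2 = 256
|rej|^2 = 34 - 256/11
= (374 - 256)/11
= 118/11
In lowest terms: 118/11


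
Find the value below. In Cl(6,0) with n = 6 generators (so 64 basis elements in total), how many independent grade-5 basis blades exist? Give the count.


Number of grade-k basis blades in Cl(p,q) with n = p + q is C(n, k).
n = 6 + 0 = 6
C(6, 5) = 6! / (5! * 1!)
= 720 / (120 * 1)
= 6


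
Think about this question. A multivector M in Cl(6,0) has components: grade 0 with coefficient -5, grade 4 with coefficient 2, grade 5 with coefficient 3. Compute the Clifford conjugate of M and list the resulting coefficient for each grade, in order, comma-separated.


Clifford conjugate sign for grade k: (-1)^(k(k+1)/2)
Grade 0: (-1)^(0*1/2) = (-1)^0 = 1, coeff -5 -> -5
Grade 4: (-1)^(4*5/2) = (-1)^10 = 1, coeff 2 -> 2
Grade 5: (-1)^(5*6/2) = (-1)^15 = -1, coeff 3 -> -3
Conjugated coefficients: -5, 2, -3


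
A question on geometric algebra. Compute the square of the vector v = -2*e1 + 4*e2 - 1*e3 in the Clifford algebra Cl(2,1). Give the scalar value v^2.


v^2 = sum of c_i^2 * e_i^2
Positive signature terms (e_i^2 = +1): (-2)^2 + 4^2 = 20
Negative signature terms (e_j^2 = -1): (-1)^2 = 1
v^2 = 20 - 1 = 19


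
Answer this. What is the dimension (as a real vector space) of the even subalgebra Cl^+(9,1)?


Even subalgebra dimension = 2^(n-1)
n = 9 + 1 = 10
2^(10 - 1) = 2^9 = 512
Verification: sum of C(10,k) for even k = 1 + 45 + 210 + 210 + 45 + 1 = 512
Result = 512


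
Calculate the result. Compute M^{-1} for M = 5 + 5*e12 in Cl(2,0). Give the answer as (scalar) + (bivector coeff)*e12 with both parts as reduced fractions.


M = 5 + 5*e12, where e12^2 = -1.
Since M commutes with its reverse ~M = a - b*e12, M * ~M = a^2 - b^2*e12^2 = a^2 + b^2.
So M^{-1} = ~M / (a^2 + b^2) = (a - b*e12)/(a^2 + b^2).
a^2 + b^2 = 25 + 25 = 50
Scalar part = 5/50 = 1/10
Bivector coeff = -5/50 = -1/10
M^{-1} = 1/10 - 1/10*e12


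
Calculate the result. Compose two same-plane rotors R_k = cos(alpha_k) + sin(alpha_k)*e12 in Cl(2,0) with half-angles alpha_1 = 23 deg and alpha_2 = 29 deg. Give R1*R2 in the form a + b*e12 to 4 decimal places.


Same-plane rotors commute and their half-angles add:
R1*R2 = cos(a1 + a2) + sin(a1 + a2)*e12.
a1 + a2 = 23 + 29 = 52 deg
cos(52 deg) = 0.6157
sin(52 deg) = 0.7880
R1*R2 = 0.6157 + 0.7880*e12


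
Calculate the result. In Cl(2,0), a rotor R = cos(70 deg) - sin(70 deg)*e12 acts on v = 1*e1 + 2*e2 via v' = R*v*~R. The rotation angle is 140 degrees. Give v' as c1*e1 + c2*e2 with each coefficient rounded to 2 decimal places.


Rotor R = cos(70deg) - sin(70deg)*e12
Rotation angle theta = 2 * 70 = 140 degrees
v' = R*v*~R rotates v by theta.
cos(140deg) = -0.7660, sin(140deg) = 0.6428
v'_1 = 1*cos(140deg) - 2*sin(140deg)
= 1*(-0.7660) - 2*0.6428
= -2.05
v'_2 = 1*sin(140deg) + 2*cos(140deg)
= 1*0.6428 + 2*(-0.7660)
= -0.89
v' = -2.05*e1 - 0.89*e2


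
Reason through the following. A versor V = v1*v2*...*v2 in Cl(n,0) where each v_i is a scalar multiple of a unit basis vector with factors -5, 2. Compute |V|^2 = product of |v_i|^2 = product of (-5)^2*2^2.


Each vector v_i has |v_i|^2 = s_i^2
Squared scales: (-5)^2 = 25, 2^2 = 4
|V|^2 = 25 * 4
= 100


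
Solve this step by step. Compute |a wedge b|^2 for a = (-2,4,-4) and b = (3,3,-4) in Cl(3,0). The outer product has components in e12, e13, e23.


a wedge b = (a1*b2 - a2*b1)*e12 + (a1*b3 - a3*b1)*e13 + (a2*b3 - a3*b2)*e23
e12 coeff: (-2)*3 - 4*3 = -6 - 12 = -18
e13 coeff: (-2)*(-4) - (-4)*3 = 8 - (-12) = 20
e23 coeff: 4*(-4) - (-4)*3 = -16 - (-12) = -4
|a wedge b|^2 = (-18)^2 + 20^2 + (-4)^2
= 324 + 400 + 16
= 740


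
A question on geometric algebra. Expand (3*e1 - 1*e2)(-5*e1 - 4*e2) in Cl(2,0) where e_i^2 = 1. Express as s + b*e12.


Expand: (3*e1 - 1*e2)(-5*e1 - 4*e2)
= 3*(-5)*e1e1 + 3*(-4)*e1e2 + (-1)*(-5)*e2e1 + (-1)*(-4)*e2e2
Using e1^2 = e2^2 = 1, e2e1 = -e1e2:
Scalar part s = 3*(-5) + (-1)*(-4) = -15 + 4 = -11
Bivector part b = 3*(-4) - (-1)*(-5) = -12 - 5 = -17
uv = -11 - 17*e12


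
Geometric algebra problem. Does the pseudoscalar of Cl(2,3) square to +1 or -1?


The pseudoscalar I = e1...e_n (product of all n generators) of Cl(p,q) satisfies I^2 = (-1)^(q + n(n-1)/2).
p = 2, q = 3, n = p + q = 5
n(n-1)/2 = 5 * 4 / 2 = 10
Exponent = q + n(n-1)/2 = 3 + 10 = 13
I^2 = (-1)^13 = -1


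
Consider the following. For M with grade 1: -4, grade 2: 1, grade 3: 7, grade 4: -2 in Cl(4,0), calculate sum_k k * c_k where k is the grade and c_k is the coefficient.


Grade-weighted sum = sum of grade_k * coefficient_k
1*(-4) = -4
2*1 = 2
3*7 = 21
4*(-2) = -8
Total = -4 + 2 + 21 + (-8) = 11


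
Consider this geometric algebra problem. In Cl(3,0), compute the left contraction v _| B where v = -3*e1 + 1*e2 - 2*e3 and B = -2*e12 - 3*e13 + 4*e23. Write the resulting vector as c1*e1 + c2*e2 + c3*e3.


Left contraction v _| B = <vB>_1 (grade-1 part of the geometric product vB).
Using e1_|e12 = e2, e2_|e12 = -e1, e1_|e13 = e3, e3_|e13 = -e1, e2_|e23 = e3, e3_|e23 = -e2:
e1 coeff: -v2*b12 - v3*b13 = -(1)*(-2) - (-2)*(-3) = -4
e2 coeff: v1*b12 - v3*b23 = (-3)*(-2) - (-2)*(4) = 14
e3 coeff: v1*b13 + v2*b23 = (-3)*(-3) + (1)*(4) = 13
v _| B = -4*e1 + 14*e2 + 13*e3


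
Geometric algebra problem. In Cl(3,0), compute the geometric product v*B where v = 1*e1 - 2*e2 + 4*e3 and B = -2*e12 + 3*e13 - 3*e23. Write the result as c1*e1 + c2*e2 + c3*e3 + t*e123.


vB has grade-1 (vector) and grade-3 (trivector) parts: vB = (v _| B) + (v ^ B).
Vector part <vB>_1:
  e1: -v2*b12 - v3*b13 = -(-2)*(-2) - (4)*(3) = -16
  e2: v1*b12 - v3*b23 = (1)*(-2) - (4)*(-3) = 10
  e3: v1*b13 + v2*b23 = (1)*(3) + (-2)*(-3) = 9
Trivector part <vB>_3:
  e123: v1*b23 - v2*b13 + v3*b12 = (1)*(-3) - (-2)*(3) + (4)*(-2) = -5
vB = -16*e1 + 10*e2 + 9*e3 - 5*e123


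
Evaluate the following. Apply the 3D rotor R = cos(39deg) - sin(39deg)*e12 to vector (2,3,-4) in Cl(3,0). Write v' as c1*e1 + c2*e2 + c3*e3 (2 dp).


Rotor R = cos(39deg) - sin(39deg)*e12
Rotation angle theta = 2 * 39 = 78 degrees in the e12 plane (e1 -> e2).
The component perpendicular to the plane (e3) is invariant: v'_3 = v3 = -4.00
cos(78deg) = 0.2079, sin(78deg) = 0.9781
v'_1 = v1*cos(theta) - v2*sin(theta) = 2*0.2079 - 3*0.9781 = -2.52
v'_2 = v1*sin(theta) + v2*cos(theta) = 2*0.9781 + 3*0.2079 = 2.58
v' = -2.52*e1 + 2.58*e2 - 4.00*e3


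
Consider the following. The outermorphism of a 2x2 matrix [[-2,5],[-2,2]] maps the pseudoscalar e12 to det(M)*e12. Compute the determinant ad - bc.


The outermorphism of a linear map f sends e1^e2 to f(e1)^f(e2).
f(e1) = -2*e1 - 2*e2
f(e2) = 5*e1 + 2*e2
f(e1) ^ f(e2) = (-2*e1 - 2*e2) ^ (5*e1 + 2*e2)
= (-2)*2*e12 + (-2)*5*e21
= (-4 - (-10))*e12
= 6*e12
Coefficient = 6


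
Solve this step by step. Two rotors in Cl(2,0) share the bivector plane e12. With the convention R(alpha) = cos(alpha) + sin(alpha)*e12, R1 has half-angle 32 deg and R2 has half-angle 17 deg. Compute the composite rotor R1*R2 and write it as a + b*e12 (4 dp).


Same-plane rotors commute and their half-angles add:
R1*R2 = cos(a1 + a2) + sin(a1 + a2)*e12.
a1 + a2 = 32 + 17 = 49 deg
cos(49 deg) = 0.6561
sin(49 deg) = 0.7547
R1*R2 = 0.6561 + 0.7547*e12


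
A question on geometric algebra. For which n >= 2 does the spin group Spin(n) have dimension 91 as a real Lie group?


dim Spin(n) = dim so(n) = n(n-1)/2.
Solve n(n-1)/2 = 91, i.e. n^2 - n - 182 = 0.
Discriminant = 1 + 8*91 = 729
n = (1 + sqrt(729))/2 = (1 + 27)/2 = 14


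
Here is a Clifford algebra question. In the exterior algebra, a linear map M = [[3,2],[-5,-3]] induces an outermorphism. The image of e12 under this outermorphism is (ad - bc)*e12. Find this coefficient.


The outermorphism of a linear map f sends e1^e2 to f(e1)^f(e2).
f(e1) = 3*e1 - 5*e2
f(e2) = 2*e1 - 3*e2
f(e1) ^ f(e2) = (3*e1 - 5*e2) ^ (2*e1 - 3*e2)
= 3*(-3)*e12 + (-5)*2*e21
= (-9 - (-10))*e12
= 1*e12
Coefficient = 1


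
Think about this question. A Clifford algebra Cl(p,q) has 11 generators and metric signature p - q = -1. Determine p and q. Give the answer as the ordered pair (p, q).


We need p + q = 11 and p - q = -1.
Adding: 2p = 11 + (-1) = 10, so p = 5.
Then q = 11 - 5 = 6.
(p, q) = (5, 6)


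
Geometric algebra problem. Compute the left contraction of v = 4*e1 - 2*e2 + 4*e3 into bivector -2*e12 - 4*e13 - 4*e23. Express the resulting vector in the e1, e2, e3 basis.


Left contraction v _| B = <vB>_1 (grade-1 part of the geometric product vB).
Using e1_|e12 = e2, e2_|e12 = -e1, e1_|e13 = e3, e3_|e13 = -e1, e2_|e23 = e3, e3_|e23 = -e2:
e1 coeff: -v2*b12 - v3*b13 = -(-2)*(-2) - (4)*(-4) = 12
e2 coeff: v1*b12 - v3*b23 = (4)*(-2) - (4)*(-4) = 8
e3 coeff: v1*b13 + v2*b23 = (4)*(-4) + (-2)*(-4) = -8
v _| B = 12*e1 + 8*e2 - 8*e3


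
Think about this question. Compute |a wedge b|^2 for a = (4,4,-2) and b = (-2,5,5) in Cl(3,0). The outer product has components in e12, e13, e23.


a wedge b = (a1*b2 - a2*b1)*e12 + (a1*b3 - a3*b1)*e13 + (a2*b3 - a3*b2)*e23
e12 coeff: 4*5 - 4*(-2) = 20 - (-8) = 28
e13 coeff: 4*5 - (-2)*(-2) = 20 - 4 = 16
e23 coeff: 4*5 - (-2)*5 = 20 - (-10) = 30
|a wedge b|^2 = 28^2 + 16^2 + 30^2
= 784 + 256 + 900
= 1940


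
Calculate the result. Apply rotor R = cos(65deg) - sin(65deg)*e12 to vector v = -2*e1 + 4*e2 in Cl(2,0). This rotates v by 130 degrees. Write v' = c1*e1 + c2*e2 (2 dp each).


Rotor R = cos(65deg) - sin(65deg)*e12
Rotation angle theta = 2 * 65 = 130 degrees
v' = R*v*~R rotates v by theta.
cos(130deg) = -0.6428, sin(130deg) = 0.7660
v'_1 = -2*cos(130deg) - 4*sin(130deg)
= -2*(-0.6428) - 4*0.7660
= -1.78
v'_2 = -2*sin(130deg) + 4*cos(130deg)
= -2*0.7660 + 4*(-0.6428)
= -4.10
v' = -1.78*e1 - 4.10*e2


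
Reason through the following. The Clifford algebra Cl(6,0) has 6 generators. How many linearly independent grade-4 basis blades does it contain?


Number of grade-k basis blades in Cl(p,q) with n = p + q is C(n, k).
n = 6 + 0 = 6
C(6, 4) = 6! / (4! * 2!)
= 720 / (24 * 2)
= 15


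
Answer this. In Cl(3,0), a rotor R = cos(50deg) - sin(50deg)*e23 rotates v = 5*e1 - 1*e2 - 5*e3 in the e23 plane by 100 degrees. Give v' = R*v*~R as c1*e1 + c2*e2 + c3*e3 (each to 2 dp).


Rotor R = cos(50deg) - sin(50deg)*e23
Rotation angle theta = 2 * 50 = 100 degrees in the e23 plane (e2 -> e3).
The component perpendicular to the plane (e1) is invariant: v'_1 = v1 = 5.00
cos(100deg) = -0.1736, sin(100deg) = 0.9848
v'_2 = v2*cos(theta) - v3*sin(theta) = -1*(-0.1736) - (-5)*0.9848 = 5.10
v'_3 = v2*sin(theta) + v3*cos(theta) = -1*0.9848 + (-5)*(-0.1736) = -0.12
v' = 5.00*e1 + 5.10*e2 - 0.12*e3


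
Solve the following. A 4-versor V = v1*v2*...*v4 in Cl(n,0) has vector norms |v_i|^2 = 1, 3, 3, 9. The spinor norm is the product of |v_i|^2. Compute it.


Spinor norm N(V) = |v1|^2 * |v2|^2 * ... * |v4|^2
= 1 * 3 * 3 * 9
Running product: 1, 3, 9, 81
N(V) = 81


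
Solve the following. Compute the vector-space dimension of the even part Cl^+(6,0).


Even subalgebra dimension = 2^(n-1)
n = 6 + 0 = 6
2^(6 - 1) = 2^5 = 32
Verification: sum of C(6,k) for even k = 1 + 15 + 15 + 1 = 32
Result = 32


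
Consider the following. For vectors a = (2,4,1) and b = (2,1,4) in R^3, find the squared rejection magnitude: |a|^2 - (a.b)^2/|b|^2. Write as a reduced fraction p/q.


|a|^2 = 2^2 + 4^2 + 1^2 = 21
|b|^2 = 2^2 + 1^2 + 4^2 = 21
a . b = 2*2 + 4*1 + 1*4 = 12
(a.b)^2 = 12^2 = 144
|rej|^2 = 21 - 144/21
= (441 - 144)/21
= 297/21
In lowest terms: 99/7


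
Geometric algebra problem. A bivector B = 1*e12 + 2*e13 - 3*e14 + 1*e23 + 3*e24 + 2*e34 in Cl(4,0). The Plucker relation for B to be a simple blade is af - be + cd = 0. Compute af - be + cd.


Plucker relation: af - be + cd
a*f = 1*2 = 2
b*e = 2*3 = 6
c*d = (-3)*1 = -3
af - be + cd = 2 - 6 + (-3)
= -7


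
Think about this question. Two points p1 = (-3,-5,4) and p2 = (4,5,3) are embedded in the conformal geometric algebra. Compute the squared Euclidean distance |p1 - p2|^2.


p1 - p2 = (-7, -10, 1)
|p1 - p2|^2 = (-7)^2 + (-10)^2 + 1^2
= 49 + 100 + 1
= 150


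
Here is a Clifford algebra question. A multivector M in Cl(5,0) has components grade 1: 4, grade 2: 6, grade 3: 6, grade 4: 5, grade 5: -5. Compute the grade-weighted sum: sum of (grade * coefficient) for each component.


Grade-weighted sum = sum of grade_k * coefficient_k
1*4 = 4
2*6 = 12
3*6 = 18
4*5 = 20
5*(-5) = -25
Total = 4 + 12 + 18 + 20 + (-25) = 29


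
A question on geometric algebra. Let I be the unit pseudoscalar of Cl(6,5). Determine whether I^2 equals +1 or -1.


The pseudoscalar I = e1...e_n (product of all n generators) of Cl(p,q) satisfies I^2 = (-1)^(q + n(n-1)/2).
p = 6, q = 5, n = p + q = 11
n(n-1)/2 = 11 * 10 / 2 = 55
Exponent = q + n(n-1)/2 = 5 + 55 = 60
I^2 = (-1)^60 = +1


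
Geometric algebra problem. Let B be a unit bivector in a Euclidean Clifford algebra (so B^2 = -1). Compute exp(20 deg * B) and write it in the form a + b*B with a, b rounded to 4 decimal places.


For a unit bivector B with B^2 = -1, the exponential series gives
e^(theta*B) = cos(theta) + sin(theta)*B (the GA analogue of Euler's formula).
theta = 20 degrees = 0.349066 rad
cos(20 deg) = 0.9397
sin(20 deg) = 0.3420
exp(theta*B) = 0.9397 + 0.3420*B


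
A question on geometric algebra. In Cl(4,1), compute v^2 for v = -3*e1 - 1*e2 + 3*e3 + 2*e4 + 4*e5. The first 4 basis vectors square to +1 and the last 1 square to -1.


v^2 = sum of c_i^2 * e_i^2
Positive signature terms (e_i^2 = +1): (-3)^2 + (-1)^2 + 3^2 + 2^2 = 23
Negative signature terms (e_j^2 = -1): 4^2 = 16
v^2 = 23 - 16 = 7


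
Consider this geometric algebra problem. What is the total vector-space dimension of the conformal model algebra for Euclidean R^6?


The conformal model of R^6 uses Cl(7,1): the 6 Euclidean generators plus two extra orthogonal generators e+ (e+^2 = +1) and e- (e-^2 = -1), from which the null vectors e0, einf are built.
Number of generators m = 6 + 2 = 8.
dim Cl(p,q) = 2^m = 2^8 = 256


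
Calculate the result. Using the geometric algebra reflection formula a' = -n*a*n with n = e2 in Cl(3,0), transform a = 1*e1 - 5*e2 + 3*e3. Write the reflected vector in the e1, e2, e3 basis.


Reflection formula: a' = -n*a*n, with n = e2 (unit vector, n^2 = 1).
For reflection through hyperplane perp to e2:
The component along e2 flips sign, others stay.
a = (1, -5, 3)
a' = (1, 5, 3)
a' = 1*e1 + 5*e2 + 3*e3


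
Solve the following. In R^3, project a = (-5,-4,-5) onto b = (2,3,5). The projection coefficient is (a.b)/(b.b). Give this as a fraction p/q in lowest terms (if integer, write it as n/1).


Projection coefficient = (a . b) / (b . b)
a . b = (-5)*2 + (-4)*3 + (-5)*5
= -10 + (-12) + (-25) = -47
b . b = 2^2 + 3^2 + 5^2
= 4 + 9 + 25 = 38
Coefficient = -47/38
In lowest terms: -47/38


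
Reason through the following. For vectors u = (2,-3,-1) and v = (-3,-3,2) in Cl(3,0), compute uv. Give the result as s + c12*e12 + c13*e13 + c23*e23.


In Cl(3,0): e_i^2 = 1, e_ie_j = -e_je_i for i != j.
Scalar part = u . v = 2*(-3) + (-3)*(-3) + (-1)*2
= -6 + 9 + (-2) = 1
e12 coeff = 2*(-3) - (-3)*(-3) = -6 - 9 = -15
e13 coeff = 2*2 - (-1)*(-3) = 4 - 3 = 1
e23 coeff = (-3)*2 - (-1)*(-3) = -6 - 3 = -9
uv = 1 - 15*e12 + 1*e13 - 9*e23


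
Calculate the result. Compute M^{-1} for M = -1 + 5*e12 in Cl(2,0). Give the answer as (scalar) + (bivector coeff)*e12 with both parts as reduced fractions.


M = -1 + 5*e12, where e12^2 = -1.
Since M commutes with its reverse ~M = a - b*e12, M * ~M = a^2 - b^2*e12^2 = a^2 + b^2.
So M^{-1} = ~M / (a^2 + b^2) = (a - b*e12)/(a^2 + b^2).
a^2 + b^2 = 1 + 25 = 26
Scalar part = -1/26 = -1/26
Bivector coeff = -5/26 = -5/26
M^{-1} = -1/26 - 5/26*e12


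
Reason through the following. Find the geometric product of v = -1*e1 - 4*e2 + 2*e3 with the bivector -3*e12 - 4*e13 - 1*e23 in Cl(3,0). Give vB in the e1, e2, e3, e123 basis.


vB has grade-1 (vector) and grade-3 (trivector) parts: vB = (v _| B) + (v ^ B).
Vector part <vB>_1:
  e1: -v2*b12 - v3*b13 = -(-4)*(-3) - (2)*(-4) = -4
  e2: v1*b12 - v3*b23 = (-1)*(-3) - (2)*(-1) = 5
  e3: v1*b13 + v2*b23 = (-1)*(-4) + (-4)*(-1) = 8
Trivector part <vB>_3:
  e123: v1*b23 - v2*b13 + v3*b12 = (-1)*(-1) - (-4)*(-4) + (2)*(-3) = -21
vB = -4*e1 + 5*e2 + 8*e3 - 21*e123
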